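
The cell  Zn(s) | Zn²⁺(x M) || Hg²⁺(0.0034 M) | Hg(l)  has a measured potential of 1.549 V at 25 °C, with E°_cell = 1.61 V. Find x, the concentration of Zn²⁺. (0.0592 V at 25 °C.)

0.39 M

From the Nernst equation, log Q = n(E° − E)/0.0592 = 2(1.61 − 1.549)/0.0592 = 2.061, so Q = 115.
With Q = [Zn²⁺]/[Hg²⁺] and the known concentrations, [Zn²⁺] in the numerator gives [Zn²⁺] = 0.39 M.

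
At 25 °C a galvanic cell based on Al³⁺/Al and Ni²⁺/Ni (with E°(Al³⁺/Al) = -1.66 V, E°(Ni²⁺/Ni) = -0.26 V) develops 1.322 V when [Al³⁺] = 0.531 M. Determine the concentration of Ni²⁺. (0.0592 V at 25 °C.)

0.0015 M

From the Nernst equation, log Q = n(E° − E)/0.0592 = 6(1.40 − 1.322)/0.0592 = 7.905, so Q = 8.04 × 10^7.
With Q = [Al³⁺]^2/[Ni²⁺]^3 and the known concentrations, [Ni²⁺]^3 in the denominator gives [Ni²⁺] = 0.0015 M.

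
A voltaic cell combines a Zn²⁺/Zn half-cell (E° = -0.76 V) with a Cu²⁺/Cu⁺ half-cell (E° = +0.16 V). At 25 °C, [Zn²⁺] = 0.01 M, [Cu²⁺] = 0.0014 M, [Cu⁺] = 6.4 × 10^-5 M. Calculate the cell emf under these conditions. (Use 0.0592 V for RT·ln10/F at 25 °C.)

The Cu²⁺/Cu⁺ couple has the higher reduction potential and acts as the cathode, so E°_cell = +0.16 − (-0.76) = 0.92 V.
Balancing electrons gives n = 2; the reaction quotient is Q = [Zn²⁺]·[Cu⁺]^2/[Cu²⁺]^2 = 2.09 × 10^-5.
At 25 °C, E = E° − (0.0592/n) log Q = 0.92 − (0.0592/2)(-4.680) = 0.920 + 0.139 = 1.059 V.

1.06 V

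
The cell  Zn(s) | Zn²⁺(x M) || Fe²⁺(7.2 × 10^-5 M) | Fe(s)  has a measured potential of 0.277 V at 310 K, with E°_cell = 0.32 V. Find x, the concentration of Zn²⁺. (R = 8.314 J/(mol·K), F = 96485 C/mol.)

From the Nernst equation, ln Q = nF(E° − E)/RT = 2×96485×(0.32 − 0.277)/(8.314×310) = 3.219, so Q = 25.0.
With Q = [Zn²⁺]/[Fe²⁺] and the known concentrations, [Zn²⁺] in the numerator gives [Zn²⁺] = 0.0018 M.

0.0018 M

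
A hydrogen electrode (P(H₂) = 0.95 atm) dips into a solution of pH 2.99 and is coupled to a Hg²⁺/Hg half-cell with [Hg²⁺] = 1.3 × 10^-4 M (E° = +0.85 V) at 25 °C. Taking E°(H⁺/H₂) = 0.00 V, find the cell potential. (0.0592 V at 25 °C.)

The Hg²⁺/Hg couple is the cathode, so E°_cell = 0.85 V; n = 2.
[H⁺] = 10^(−2.99) = 0.0010 M, and Q = [H⁺]^2 / ([Hg²⁺]·P(H₂)) = 0.00848.
E = E° − (0.0592/2) log Q = 0.85 − (0.0592/2)(-2.072) = 0.911 V.

0.91 V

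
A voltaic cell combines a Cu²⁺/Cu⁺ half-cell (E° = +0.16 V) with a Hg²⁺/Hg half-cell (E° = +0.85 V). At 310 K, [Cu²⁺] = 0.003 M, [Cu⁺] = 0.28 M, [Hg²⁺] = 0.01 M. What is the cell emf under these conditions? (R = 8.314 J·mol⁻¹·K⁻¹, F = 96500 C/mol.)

The Hg²⁺/Hg couple has the higher reduction potential and acts as the cathode, so E°_cell = +0.85 − (+0.16) = 0.69 V.
Balancing electrons gives n = 2; the reaction quotient is Q = [Cu²⁺]^2/([Cu⁺]^2·[Hg²⁺]) = 0.0115.
E = E° − (RT/nF) ln Q = 0.69 − (8.314×310)/(2×96500) × (-4.467) = 0.690 + 0.060 = 0.750 V.

0.750 V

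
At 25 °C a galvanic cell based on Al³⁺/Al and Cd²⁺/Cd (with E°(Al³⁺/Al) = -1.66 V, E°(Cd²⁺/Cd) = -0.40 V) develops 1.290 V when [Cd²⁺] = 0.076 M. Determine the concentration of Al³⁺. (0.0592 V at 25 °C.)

6.3 × 10^-4 M

From the Nernst equation, log Q = n(E° − E)/0.0592 = 6(1.26 − 1.290)/0.0592 = -3.041, so Q = 9.11 × 10^-4.
With Q = [Al³⁺]^2/[Cd²⁺]^3 and the known concentrations, [Al³⁺]^2 in the numerator gives [Al³⁺] = 6.3 × 10^-4 M.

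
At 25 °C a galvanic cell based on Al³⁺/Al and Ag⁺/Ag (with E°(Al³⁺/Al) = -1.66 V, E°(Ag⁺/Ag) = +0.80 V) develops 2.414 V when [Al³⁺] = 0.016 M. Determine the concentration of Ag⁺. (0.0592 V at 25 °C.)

0.042 M

From the Nernst equation, log Q = n(E° − E)/0.0592 = 3(2.46 − 2.414)/0.0592 = 2.331, so Q = 214.
With Q = [Al³⁺]/[Ag⁺]^3 and the known concentrations, [Ag⁺]^3 in the denominator gives [Ag⁺] = 0.042 M.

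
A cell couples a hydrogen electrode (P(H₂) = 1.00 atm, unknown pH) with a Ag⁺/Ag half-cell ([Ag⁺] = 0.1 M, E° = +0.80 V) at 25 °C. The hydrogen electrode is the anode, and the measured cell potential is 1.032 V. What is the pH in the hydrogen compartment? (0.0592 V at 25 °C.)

pH = 4.92

E°_cell = 0.80 V and n = 2.
log Q = n(E° − E)/0.0592 = 2×(0.80 − 1.032)/0.0592 = -7.838.
With Q = [H⁺]^2 / ([Ag⁺]^2·P(H₂)), solving for [H⁺] gives log[H⁺] = -4.919, so pH = 4.92.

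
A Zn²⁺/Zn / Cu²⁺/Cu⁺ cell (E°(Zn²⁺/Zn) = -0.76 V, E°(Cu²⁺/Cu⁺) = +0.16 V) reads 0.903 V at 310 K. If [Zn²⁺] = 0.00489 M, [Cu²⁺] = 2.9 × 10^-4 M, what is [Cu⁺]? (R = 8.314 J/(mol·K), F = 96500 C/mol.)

From the Nernst equation, ln Q = nF(E° − E)/RT = 2×96500×(0.92 − 0.903)/(8.314×310) = 1.273, so Q = 3.57.
With Q = [Zn²⁺]·[Cu⁺]^2/[Cu²⁺]^2 and the known concentrations, [Cu⁺]^2 in the numerator gives [Cu⁺] = 0.0078 M.

0.0078 M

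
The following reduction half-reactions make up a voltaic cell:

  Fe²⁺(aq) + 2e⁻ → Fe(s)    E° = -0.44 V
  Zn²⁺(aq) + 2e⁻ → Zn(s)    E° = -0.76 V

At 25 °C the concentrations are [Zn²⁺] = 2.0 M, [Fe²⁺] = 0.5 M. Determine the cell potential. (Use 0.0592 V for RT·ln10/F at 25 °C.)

The Fe²⁺/Fe couple has the higher reduction potential and acts as the cathode, so E°_cell = -0.44 − (-0.76) = 0.32 V.
Balancing electrons gives n = 2; the reaction quotient is Q = [Zn²⁺]/[Fe²⁺] = 4.00.
At 25 °C, E = E° − (0.0592/n) log Q = 0.32 − (0.0592/2)(0.602) = 0.320 − 0.018 = 0.302 V.

0.302 V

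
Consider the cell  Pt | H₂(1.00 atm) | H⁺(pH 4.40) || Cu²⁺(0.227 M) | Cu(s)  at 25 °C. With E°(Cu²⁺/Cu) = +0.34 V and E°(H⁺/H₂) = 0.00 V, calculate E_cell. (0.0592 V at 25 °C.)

0.58 V

The Cu²⁺/Cu couple is the cathode, so E°_cell = 0.34 V; n = 2.
[H⁺] = 10^(−4.40) = 4 × 10^-5 M, and Q = [H⁺]^2 / ([Cu²⁺]·P(H₂)) = 6.98 × 10^-9.
E = E° − (0.0592/2) log Q = 0.34 − (0.0592/2)(-8.156) = 0.581 V.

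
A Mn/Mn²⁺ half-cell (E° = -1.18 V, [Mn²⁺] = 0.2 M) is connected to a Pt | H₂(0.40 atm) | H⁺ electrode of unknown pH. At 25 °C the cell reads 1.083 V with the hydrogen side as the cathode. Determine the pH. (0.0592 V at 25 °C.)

E°_cell = 1.18 V and n = 2.
log Q = n(E° − E)/0.0592 = 2×(1.18 − 1.083)/0.0592 = 3.277.
With Q = [Mn²⁺]·P(H₂) / [H⁺]^2, solving for [H⁺] gives log[H⁺] = -2.187, so pH = 2.19.

pH = 2.19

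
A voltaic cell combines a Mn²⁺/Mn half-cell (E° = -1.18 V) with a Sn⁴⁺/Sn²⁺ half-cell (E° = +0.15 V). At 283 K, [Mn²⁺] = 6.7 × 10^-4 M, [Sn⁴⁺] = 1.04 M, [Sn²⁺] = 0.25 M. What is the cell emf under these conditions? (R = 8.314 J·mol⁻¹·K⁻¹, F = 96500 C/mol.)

The Sn⁴⁺/Sn²⁺ couple has the higher reduction potential and acts as the cathode, so E°_cell = +0.15 − (-1.18) = 1.33 V.
Balancing electrons gives n = 2; the reaction quotient is Q = [Mn²⁺]·[Sn²⁺]/[Sn⁴⁺] = 1.61 × 10^-4.
E = E° − (RT/nF) ln Q = 1.33 − (8.314×283)/(2×96500) × (-8.734) = 1.330 + 0.106 = 1.436 V.

1.44 V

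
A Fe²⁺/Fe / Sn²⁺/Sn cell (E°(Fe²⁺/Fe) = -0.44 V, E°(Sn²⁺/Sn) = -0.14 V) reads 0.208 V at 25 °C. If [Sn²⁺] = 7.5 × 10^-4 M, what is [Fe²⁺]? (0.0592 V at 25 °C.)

0.96 M

From the Nernst equation, log Q = n(E° − E)/0.0592 = 2(0.30 − 0.208)/0.0592 = 3.108, so Q = 1280.
With Q = [Fe²⁺]/[Sn²⁺] and the known concentrations, [Fe²⁺] in the numerator gives [Fe²⁺] = 0.96 M.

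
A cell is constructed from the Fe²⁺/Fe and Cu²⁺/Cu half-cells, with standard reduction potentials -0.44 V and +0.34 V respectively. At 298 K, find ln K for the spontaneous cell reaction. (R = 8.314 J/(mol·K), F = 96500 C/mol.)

ln K = 60.8

E°_cell = +0.34 − (-0.44) = 0.78 V, with n = 2 electrons transferred.
At equilibrium E = 0, so the Nernst equation gives ln K = nFE°/RT = (2)(96500)(0.78)/((8.314)(298)) = 60.76.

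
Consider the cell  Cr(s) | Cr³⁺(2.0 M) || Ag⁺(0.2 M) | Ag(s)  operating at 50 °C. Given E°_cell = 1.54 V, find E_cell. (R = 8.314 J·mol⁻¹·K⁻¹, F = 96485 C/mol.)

1.49 V

Balancing electrons gives n = 3; the reaction quotient is Q = [Cr³⁺]/[Ag⁺]^3 = 250.
E = E° − (RT/nF) ln Q = 1.54 − (8.314×323)/(3×96485) × (5.521) = 1.540 − 0.051 = 1.489 V.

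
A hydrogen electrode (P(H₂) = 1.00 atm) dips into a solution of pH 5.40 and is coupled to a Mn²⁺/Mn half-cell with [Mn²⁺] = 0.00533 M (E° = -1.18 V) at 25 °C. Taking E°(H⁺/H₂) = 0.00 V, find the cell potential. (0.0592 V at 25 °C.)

The hydrogen couple is the cathode, so E°_cell = 1.18 V; n = 2.
[H⁺] = 10^(−5.40) = 4 × 10^-6 M, and Q = [Mn²⁺]·P(H₂) / [H⁺]^2 = 3.36 × 10^8.
E = E° − (0.0592/2) log Q = 1.18 − (0.0592/2)(8.527) = 0.928 V.

0.93 V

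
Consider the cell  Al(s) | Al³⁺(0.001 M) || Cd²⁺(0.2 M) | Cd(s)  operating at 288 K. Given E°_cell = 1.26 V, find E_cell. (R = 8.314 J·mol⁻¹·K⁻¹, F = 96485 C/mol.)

1.30 V

Balancing electrons gives n = 6; the reaction quotient is Q = [Al³⁺]^2/[Cd²⁺]^3 = 1.25 × 10^-4.
E = E° − (RT/nF) ln Q = 1.26 − (8.314×288)/(6×96485) × (-8.987) = 1.260 + 0.037 = 1.297 V.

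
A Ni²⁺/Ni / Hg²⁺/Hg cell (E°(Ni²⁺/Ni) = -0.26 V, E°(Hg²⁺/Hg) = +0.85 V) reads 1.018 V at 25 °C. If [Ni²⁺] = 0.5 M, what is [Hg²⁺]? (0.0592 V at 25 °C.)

3.9 × 10^-4 M

From the Nernst equation, log Q = n(E° − E)/0.0592 = 2(1.11 − 1.018)/0.0592 = 3.108, so Q = 1280.
With Q = [Ni²⁺]/[Hg²⁺] and the known concentrations, [Hg²⁺] in the denominator gives [Hg²⁺] = 3.9 × 10^-4 M.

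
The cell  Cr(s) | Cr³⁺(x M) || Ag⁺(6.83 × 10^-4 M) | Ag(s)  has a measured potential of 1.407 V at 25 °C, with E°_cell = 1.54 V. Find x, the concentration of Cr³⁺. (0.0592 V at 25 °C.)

From the Nernst equation, log Q = n(E° − E)/0.0592 = 3(1.54 − 1.407)/0.0592 = 6.740, so Q = 5.49 × 10^6.
With Q = [Cr³⁺]/[Ag⁺]^3 and the known concentrations, [Cr³⁺] in the numerator gives [Cr³⁺] = 0.0018 M.

0.0018 M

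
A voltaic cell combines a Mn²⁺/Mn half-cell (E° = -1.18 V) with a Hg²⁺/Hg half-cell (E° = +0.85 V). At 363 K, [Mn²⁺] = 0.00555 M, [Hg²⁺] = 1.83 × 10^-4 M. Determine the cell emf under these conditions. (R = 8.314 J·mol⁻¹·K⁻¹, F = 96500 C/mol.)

The Hg²⁺/Hg couple has the higher reduction potential and acts as the cathode, so E°_cell = +0.85 − (-1.18) = 2.03 V.
Balancing electrons gives n = 2; the reaction quotient is Q = [Mn²⁺]/[Hg²⁺] = 30.3.
E = E° − (RT/nF) ln Q = 2.03 − (8.314×363)/(2×96500) × (3.412) = 2.030 − 0.053 = 1.977 V.

1.98 V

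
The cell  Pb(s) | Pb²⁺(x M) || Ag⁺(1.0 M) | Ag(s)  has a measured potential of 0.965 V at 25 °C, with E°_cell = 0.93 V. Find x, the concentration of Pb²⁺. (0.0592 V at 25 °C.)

0.066 M

From the Nernst equation, log Q = n(E° − E)/0.0592 = 2(0.93 − 0.965)/0.0592 = -1.182, so Q = 0.0657.
With Q = [Pb²⁺]/[Ag⁺]^2 and the known concentrations, [Pb²⁺] in the numerator gives [Pb²⁺] = 0.066 M.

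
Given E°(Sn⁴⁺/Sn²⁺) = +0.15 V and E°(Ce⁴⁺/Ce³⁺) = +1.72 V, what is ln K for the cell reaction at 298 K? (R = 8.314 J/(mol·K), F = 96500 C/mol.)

ln K = 122.3

E°_cell = +1.72 − (+0.15) = 1.57 V, with n = 2 electrons transferred.
At equilibrium E = 0, so the Nernst equation gives ln K = nFE°/RT = (2)(96500)(1.57)/((8.314)(298)) = 122.30.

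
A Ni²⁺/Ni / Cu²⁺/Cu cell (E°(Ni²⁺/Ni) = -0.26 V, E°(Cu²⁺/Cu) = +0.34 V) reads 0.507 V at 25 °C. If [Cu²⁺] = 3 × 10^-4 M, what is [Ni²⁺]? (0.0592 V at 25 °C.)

From the Nernst equation, log Q = n(E° − E)/0.0592 = 2(0.60 − 0.507)/0.0592 = 3.142, so Q = 1390.
With Q = [Ni²⁺]/[Cu²⁺] and the known concentrations, [Ni²⁺] in the numerator gives [Ni²⁺] = 0.42 M.

0.42 M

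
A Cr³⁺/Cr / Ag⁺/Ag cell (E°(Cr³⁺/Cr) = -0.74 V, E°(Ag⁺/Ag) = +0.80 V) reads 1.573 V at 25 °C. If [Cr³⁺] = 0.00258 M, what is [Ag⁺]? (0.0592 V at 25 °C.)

0.5 M

From the Nernst equation, log Q = n(E° − E)/0.0592 = 3(1.54 − 1.573)/0.0592 = -1.672, so Q = 0.0213.
With Q = [Cr³⁺]/[Ag⁺]^3 and the known concentrations, [Ag⁺]^3 in the denominator gives [Ag⁺] = 0.5 M.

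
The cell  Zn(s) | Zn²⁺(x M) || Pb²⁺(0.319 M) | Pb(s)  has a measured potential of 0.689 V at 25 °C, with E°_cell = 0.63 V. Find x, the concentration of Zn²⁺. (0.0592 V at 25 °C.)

0.0032 M

From the Nernst equation, log Q = n(E° − E)/0.0592 = 2(0.63 − 0.689)/0.0592 = -1.993, so Q = 0.0102.
With Q = [Zn²⁺]/[Pb²⁺] and the known concentrations, [Zn²⁺] in the numerator gives [Zn²⁺] = 0.0032 M.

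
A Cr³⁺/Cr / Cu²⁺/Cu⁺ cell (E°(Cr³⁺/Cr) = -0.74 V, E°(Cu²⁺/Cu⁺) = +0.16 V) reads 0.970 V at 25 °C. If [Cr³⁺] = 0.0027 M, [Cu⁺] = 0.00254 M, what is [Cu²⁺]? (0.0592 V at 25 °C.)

From the Nernst equation, log Q = n(E° − E)/0.0592 = 3(0.90 − 0.970)/0.0592 = -3.547, so Q = 2.84 × 10^-4.
With Q = [Cr³⁺]·[Cu⁺]^3/[Cu²⁺]^3 and the known concentrations, [Cu²⁺]^3 in the denominator gives [Cu²⁺] = 0.0054 M.

0.0054 M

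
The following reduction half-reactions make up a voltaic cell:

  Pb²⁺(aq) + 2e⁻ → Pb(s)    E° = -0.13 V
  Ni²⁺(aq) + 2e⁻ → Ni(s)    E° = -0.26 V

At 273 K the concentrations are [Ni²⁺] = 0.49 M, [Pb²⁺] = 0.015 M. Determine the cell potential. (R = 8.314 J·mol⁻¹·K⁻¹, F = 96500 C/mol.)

The Pb²⁺/Pb couple has the higher reduction potential and acts as the cathode, so E°_cell = -0.13 − (-0.26) = 0.13 V.
Balancing electrons gives n = 2; the reaction quotient is Q = [Ni²⁺]/[Pb²⁺] = 32.7.
E = E° − (RT/nF) ln Q = 0.13 − (8.314×273)/(2×96500) × (3.486) = 0.130 − 0.041 = 0.089 V.

0.089 V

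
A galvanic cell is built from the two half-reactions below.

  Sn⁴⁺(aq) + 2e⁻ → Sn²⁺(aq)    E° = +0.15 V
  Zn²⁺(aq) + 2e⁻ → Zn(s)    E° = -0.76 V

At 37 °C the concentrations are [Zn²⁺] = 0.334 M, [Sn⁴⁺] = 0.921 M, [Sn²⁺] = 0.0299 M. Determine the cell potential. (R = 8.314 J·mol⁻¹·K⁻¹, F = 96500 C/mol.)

The Sn⁴⁺/Sn²⁺ couple has the higher reduction potential and acts as the cathode, so E°_cell = +0.15 − (-0.76) = 0.91 V.
Balancing electrons gives n = 2; the reaction quotient is Q = [Zn²⁺]·[Sn²⁺]/[Sn⁴⁺] = 0.0108.
E = E° − (RT/nF) ln Q = 0.91 − (8.314×310)/(2×96500) × (-4.524) = 0.910 + 0.060 = 0.970 V.

0.970 V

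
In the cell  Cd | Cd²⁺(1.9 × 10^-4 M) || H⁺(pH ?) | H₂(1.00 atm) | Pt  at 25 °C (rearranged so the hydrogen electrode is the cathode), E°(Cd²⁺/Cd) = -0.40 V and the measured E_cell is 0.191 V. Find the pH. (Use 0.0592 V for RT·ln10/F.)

E°_cell = 0.40 V and n = 2.
log Q = n(E° − E)/0.0592 = 2×(0.40 − 0.191)/0.0592 = 7.061.
With Q = [Cd²⁺]·P(H₂) / [H⁺]^2, solving for [H⁺] gives log[H⁺] = -5.391, so pH = 5.39.

pH = 5.39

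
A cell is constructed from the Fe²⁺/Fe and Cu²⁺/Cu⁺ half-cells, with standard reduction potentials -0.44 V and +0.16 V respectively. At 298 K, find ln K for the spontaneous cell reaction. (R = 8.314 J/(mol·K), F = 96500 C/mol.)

E°_cell = +0.16 − (-0.44) = 0.60 V, with n = 2 electrons transferred.
At equilibrium E = 0, so the Nernst equation gives ln K = nFE°/RT = (2)(96500)(0.60)/((8.314)(298)) = 46.74.

ln K = 46.7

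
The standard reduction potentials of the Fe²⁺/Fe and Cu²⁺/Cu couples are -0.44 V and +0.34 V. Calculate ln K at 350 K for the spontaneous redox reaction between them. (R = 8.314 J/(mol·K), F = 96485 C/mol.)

ln K = 51.7

E°_cell = +0.34 − (-0.44) = 0.78 V, with n = 2 electrons transferred.
At equilibrium E = 0, so the Nernst equation gives ln K = nFE°/RT = (2)(96485)(0.78)/((8.314)(350)) = 51.73.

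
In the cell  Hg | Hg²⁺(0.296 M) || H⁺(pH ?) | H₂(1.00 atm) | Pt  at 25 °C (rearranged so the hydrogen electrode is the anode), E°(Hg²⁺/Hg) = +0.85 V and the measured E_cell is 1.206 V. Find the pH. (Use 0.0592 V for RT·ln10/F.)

E°_cell = 0.85 V and n = 2.
log Q = n(E° − E)/0.0592 = 2×(0.85 − 1.206)/0.0592 = -12.027.
With Q = [H⁺]^2 / ([Hg²⁺]·P(H₂)), solving for [H⁺] gives log[H⁺] = -6.278, so pH = 6.28.

pH = 6.28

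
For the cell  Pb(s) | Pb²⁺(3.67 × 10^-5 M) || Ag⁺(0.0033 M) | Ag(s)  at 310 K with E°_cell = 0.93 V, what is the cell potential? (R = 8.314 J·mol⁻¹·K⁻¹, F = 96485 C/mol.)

0.914 V

Balancing electrons gives n = 2; the reaction quotient is Q = [Pb²⁺]/[Ag⁺]^2 = 3.37.
E = E° − (RT/nF) ln Q = 0.93 − (8.314×310)/(2×96485) × (1.215) = 0.930 − 0.016 = 0.914 V.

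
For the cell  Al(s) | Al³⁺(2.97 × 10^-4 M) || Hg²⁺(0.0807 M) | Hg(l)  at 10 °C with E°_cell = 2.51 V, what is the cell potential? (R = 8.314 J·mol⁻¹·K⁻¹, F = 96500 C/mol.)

2.55 V

Balancing electrons gives n = 6; the reaction quotient is Q = [Al³⁺]^2/[Hg²⁺]^3 = 1.68 × 10^-4.
E = E° − (RT/nF) ln Q = 2.51 − (8.314×283)/(6×96500) × (-8.693) = 2.510 + 0.035 = 2.545 V.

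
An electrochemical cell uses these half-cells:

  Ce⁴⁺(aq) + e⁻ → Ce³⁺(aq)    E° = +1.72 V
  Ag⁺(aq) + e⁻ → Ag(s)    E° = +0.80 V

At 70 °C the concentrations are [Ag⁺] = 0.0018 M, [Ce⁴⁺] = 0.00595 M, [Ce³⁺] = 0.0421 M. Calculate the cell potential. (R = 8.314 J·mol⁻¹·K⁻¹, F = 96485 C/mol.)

The Ce⁴⁺/Ce³⁺ couple has the higher reduction potential and acts as the cathode, so E°_cell = +1.72 − (+0.80) = 0.92 V.
Balancing electrons gives n = 1; the reaction quotient is Q = [Ag⁺]·[Ce³⁺]/[Ce⁴⁺] = 0.0127.
E = E° − (RT/nF) ln Q = 0.92 − (8.314×343)/(1×96485) × (-4.363) = 0.920 + 0.129 = 1.049 V.

1.05 V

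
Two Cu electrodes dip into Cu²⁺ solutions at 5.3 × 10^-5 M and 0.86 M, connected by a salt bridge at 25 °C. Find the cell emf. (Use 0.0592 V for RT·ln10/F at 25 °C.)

0.12 V

Both half-cells are Cu²⁺/Cu, so E°_cell = 0. The concentrated side is the cathode; the cell reaction moves Cu²⁺ from high to low concentration with n = 2.
Q = [Cu²⁺]_dilute/[Cu²⁺]_conc = 5.3 × 10^-5/0.86 = 6.16 × 10^-5.
E = 0 − (0.0592/2) log Q = −(0.0592/2)(-4.210) = 0.1246 V.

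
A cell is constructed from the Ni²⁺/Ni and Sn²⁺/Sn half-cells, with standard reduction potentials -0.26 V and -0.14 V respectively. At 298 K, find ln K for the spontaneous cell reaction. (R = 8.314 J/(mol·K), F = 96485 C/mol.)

ln K = 9.3

E°_cell = -0.14 − (-0.26) = 0.12 V, with n = 2 electrons transferred.
At equilibrium E = 0, so the Nernst equation gives ln K = nFE°/RT = (2)(96485)(0.12)/((8.314)(298)) = 9.35.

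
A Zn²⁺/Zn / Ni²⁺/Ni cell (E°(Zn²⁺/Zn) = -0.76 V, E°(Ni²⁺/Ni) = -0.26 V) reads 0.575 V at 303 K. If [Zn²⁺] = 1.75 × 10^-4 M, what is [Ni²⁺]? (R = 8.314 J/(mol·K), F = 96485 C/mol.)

0.055 M

From the Nernst equation, ln Q = nF(E° − E)/RT = 2×96485×(0.50 − 0.575)/(8.314×303) = -5.745, so Q = 0.00320.
With Q = [Zn²⁺]/[Ni²⁺] and the known concentrations, [Ni²⁺] in the denominator gives [Ni²⁺] = 0.055 M.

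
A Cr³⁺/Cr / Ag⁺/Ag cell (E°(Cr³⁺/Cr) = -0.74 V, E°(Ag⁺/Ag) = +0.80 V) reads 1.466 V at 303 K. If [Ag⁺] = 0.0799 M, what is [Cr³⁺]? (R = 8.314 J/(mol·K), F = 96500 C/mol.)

2.5 M

From the Nernst equation, ln Q = nF(E° − E)/RT = 3×96500×(1.54 − 1.466)/(8.314×303) = 8.504, so Q = 4930.
With Q = [Cr³⁺]/[Ag⁺]^3 and the known concentrations, [Cr³⁺] in the numerator gives [Cr³⁺] = 2.5 M.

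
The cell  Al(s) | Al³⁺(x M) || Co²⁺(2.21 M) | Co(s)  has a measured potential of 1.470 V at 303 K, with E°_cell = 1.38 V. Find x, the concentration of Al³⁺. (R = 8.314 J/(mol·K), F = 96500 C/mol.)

1.1 × 10^-4 M

From the Nernst equation, ln Q = nF(E° − E)/RT = 6×96500×(1.38 − 1.470)/(8.314×303) = -20.686, so Q = 1.04 × 10^-9.
With Q = [Al³⁺]^2/[Co²⁺]^3 and the known concentrations, [Al³⁺]^2 in the numerator gives [Al³⁺] = 1.1 × 10^-4 M.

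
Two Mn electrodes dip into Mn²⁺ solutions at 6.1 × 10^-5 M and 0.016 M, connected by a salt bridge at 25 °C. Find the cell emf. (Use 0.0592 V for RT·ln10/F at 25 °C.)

Both half-cells are Mn²⁺/Mn, so E°_cell = 0. The concentrated side is the cathode; the cell reaction moves Mn²⁺ from high to low concentration with n = 2.
Q = [Mn²⁺]_dilute/[Mn²⁺]_conc = 6.1 × 10^-5/0.016 = 0.00381.
E = 0 − (0.0592/2) log Q = −(0.0592/2)(-2.419) = 0.0716 V.

0.072 V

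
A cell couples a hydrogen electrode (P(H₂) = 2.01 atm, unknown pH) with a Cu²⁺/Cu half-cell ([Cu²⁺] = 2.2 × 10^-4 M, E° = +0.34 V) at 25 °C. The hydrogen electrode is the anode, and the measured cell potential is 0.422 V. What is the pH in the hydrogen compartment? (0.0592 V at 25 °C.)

pH = 3.06

E°_cell = 0.34 V and n = 2.
log Q = n(E° − E)/0.0592 = 2×(0.34 − 0.422)/0.0592 = -2.770.
With Q = [H⁺]^2 / ([Cu²⁺]·P(H₂)), solving for [H⁺] gives log[H⁺] = -3.062, so pH = 3.06.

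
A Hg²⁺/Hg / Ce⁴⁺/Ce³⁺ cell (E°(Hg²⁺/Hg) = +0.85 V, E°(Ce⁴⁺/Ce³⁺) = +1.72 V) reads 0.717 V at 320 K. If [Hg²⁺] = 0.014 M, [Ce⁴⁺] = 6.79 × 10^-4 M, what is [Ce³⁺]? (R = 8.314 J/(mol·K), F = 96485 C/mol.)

1.5 M

From the Nernst equation, ln Q = nF(E° − E)/RT = 2×96485×(0.87 − 0.717)/(8.314×320) = 11.097, so Q = 6.6 × 10^4.
With Q = [Hg²⁺]·[Ce³⁺]^2/[Ce⁴⁺]^2 and the known concentrations, [Ce³⁺]^2 in the numerator gives [Ce³⁺] = 1.5 M.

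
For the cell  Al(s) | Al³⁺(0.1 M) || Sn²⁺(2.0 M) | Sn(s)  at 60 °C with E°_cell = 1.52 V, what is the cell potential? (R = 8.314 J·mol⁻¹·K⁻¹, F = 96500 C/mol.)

1.55 V

Balancing electrons gives n = 6; the reaction quotient is Q = [Al³⁺]^2/[Sn²⁺]^3 = 0.00125.
E = E° − (RT/nF) ln Q = 1.52 − (8.314×333)/(6×96500) × (-6.685) = 1.520 + 0.032 = 1.552 V.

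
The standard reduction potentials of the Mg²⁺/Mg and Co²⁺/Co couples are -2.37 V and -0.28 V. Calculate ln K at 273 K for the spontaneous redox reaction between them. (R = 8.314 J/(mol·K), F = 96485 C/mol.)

ln K = 177.7

E°_cell = -0.28 − (-2.37) = 2.09 V, with n = 2 electrons transferred.
At equilibrium E = 0, so the Nernst equation gives ln K = nFE°/RT = (2)(96485)(2.09)/((8.314)(273)) = 177.69.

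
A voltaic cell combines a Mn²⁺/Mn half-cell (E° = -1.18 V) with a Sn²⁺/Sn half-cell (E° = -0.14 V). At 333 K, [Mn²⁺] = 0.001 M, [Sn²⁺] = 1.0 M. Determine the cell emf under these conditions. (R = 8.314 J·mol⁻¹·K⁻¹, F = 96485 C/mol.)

1.14 V

The Sn²⁺/Sn couple has the higher reduction potential and acts as the cathode, so E°_cell = -0.14 − (-1.18) = 1.04 V.
Balancing electrons gives n = 2; the reaction quotient is Q = [Mn²⁺]/[Sn²⁺] = 0.00100.
E = E° − (RT/nF) ln Q = 1.04 − (8.314×333)/(2×96485) × (-6.908) = 1.040 + 0.099 = 1.139 V.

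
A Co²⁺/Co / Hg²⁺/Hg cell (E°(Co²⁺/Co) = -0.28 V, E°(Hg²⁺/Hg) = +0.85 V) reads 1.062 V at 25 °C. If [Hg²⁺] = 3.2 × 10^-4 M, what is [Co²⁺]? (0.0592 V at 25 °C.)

0.063 M

From the Nernst equation, log Q = n(E° − E)/0.0592 = 2(1.13 − 1.062)/0.0592 = 2.297, so Q = 198.
With Q = [Co²⁺]/[Hg²⁺] and the known concentrations, [Co²⁺] in the numerator gives [Co²⁺] = 0.063 M.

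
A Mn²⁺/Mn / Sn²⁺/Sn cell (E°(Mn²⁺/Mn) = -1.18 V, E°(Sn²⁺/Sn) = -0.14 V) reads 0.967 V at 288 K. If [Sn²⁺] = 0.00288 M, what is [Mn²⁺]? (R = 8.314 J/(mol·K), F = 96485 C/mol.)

1.0 M

From the Nernst equation, ln Q = nF(E° − E)/RT = 2×96485×(1.04 − 0.967)/(8.314×288) = 5.883, so Q = 359.
With Q = [Mn²⁺]/[Sn²⁺] and the known concentrations, [Mn²⁺] in the numerator gives [Mn²⁺] = 1.0 M.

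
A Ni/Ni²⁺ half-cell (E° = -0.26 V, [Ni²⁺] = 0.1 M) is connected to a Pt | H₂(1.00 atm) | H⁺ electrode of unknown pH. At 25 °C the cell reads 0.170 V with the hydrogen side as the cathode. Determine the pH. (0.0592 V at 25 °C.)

E°_cell = 0.26 V and n = 2.
log Q = n(E° − E)/0.0592 = 2×(0.26 − 0.170)/0.0592 = 3.041.
With Q = [Ni²⁺]·P(H₂) / [H⁺]^2, solving for [H⁺] gives log[H⁺] = -2.020, so pH = 2.02.

pH = 2.02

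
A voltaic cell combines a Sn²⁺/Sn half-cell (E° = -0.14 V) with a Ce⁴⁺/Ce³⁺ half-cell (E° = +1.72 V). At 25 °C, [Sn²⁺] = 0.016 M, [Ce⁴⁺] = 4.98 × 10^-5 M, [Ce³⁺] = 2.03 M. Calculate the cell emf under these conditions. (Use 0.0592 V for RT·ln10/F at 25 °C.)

1.64 V

The Ce⁴⁺/Ce³⁺ couple has the higher reduction potential and acts as the cathode, so E°_cell = +1.72 − (-0.14) = 1.86 V.
Balancing electrons gives n = 2; the reaction quotient is Q = [Sn²⁺]·[Ce³⁺]^2/[Ce⁴⁺]^2 = 2.66 × 10^7.
At 25 °C, E = E° − (0.0592/n) log Q = 1.86 − (0.0592/2)(7.425) = 1.860 − 0.220 = 1.640 V.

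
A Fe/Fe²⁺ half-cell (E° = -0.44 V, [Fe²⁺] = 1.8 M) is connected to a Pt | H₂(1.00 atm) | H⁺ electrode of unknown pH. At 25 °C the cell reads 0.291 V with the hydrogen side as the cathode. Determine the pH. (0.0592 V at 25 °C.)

E°_cell = 0.44 V and n = 2.
log Q = n(E° − E)/0.0592 = 2×(0.44 − 0.291)/0.0592 = 5.034.
With Q = [Fe²⁺]·P(H₂) / [H⁺]^2, solving for [H⁺] gives log[H⁺] = -2.389, so pH = 2.39.

pH = 2.39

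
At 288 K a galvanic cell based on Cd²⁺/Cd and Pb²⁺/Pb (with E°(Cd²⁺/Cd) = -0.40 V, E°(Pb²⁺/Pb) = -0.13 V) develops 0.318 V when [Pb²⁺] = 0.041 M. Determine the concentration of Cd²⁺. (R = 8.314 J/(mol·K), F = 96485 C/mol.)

8.6 × 10^-4 M

From the Nernst equation, ln Q = nF(E° − E)/RT = 2×96485×(0.27 − 0.318)/(8.314×288) = -3.868, so Q = 0.0209.
With Q = [Cd²⁺]/[Pb²⁺] and the known concentrations, [Cd²⁺] in the numerator gives [Cd²⁺] = 8.6 × 10^-4 M.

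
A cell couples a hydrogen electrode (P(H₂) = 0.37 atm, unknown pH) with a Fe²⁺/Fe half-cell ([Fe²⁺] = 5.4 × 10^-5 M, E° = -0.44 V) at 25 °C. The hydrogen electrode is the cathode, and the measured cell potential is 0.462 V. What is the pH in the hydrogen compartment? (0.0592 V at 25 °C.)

pH = 1.98

E°_cell = 0.44 V and n = 2.
log Q = n(E° − E)/0.0592 = 2×(0.44 − 0.462)/0.0592 = -0.743.
With Q = [Fe²⁺]·P(H₂) / [H⁺]^2, solving for [H⁺] gives log[H⁺] = -1.978, so pH = 1.98.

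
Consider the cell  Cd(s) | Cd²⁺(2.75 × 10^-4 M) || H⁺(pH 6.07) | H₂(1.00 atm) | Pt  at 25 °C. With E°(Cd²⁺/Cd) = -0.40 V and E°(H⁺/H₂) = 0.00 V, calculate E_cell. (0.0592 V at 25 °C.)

0.15 V

The hydrogen couple is the cathode, so E°_cell = 0.40 V; n = 2.
[H⁺] = 10^(−6.07) = 8.5 × 10^-7 M, and Q = [Cd²⁺]·P(H₂) / [H⁺]^2 = 3.8 × 10^8.
E = E° − (0.0592/2) log Q = 0.40 − (0.0592/2)(8.579) = 0.146 V.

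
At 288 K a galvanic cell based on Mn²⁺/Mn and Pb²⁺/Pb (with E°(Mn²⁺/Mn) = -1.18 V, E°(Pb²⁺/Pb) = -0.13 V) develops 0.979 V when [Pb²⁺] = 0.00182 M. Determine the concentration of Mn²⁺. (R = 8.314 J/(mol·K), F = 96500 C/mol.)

From the Nernst equation, ln Q = nF(E° − E)/RT = 2×96500×(1.05 − 0.979)/(8.314×288) = 5.723, so Q = 306.
With Q = [Mn²⁺]/[Pb²⁺] and the known concentrations, [Mn²⁺] in the numerator gives [Mn²⁺] = 0.56 M.

0.56 M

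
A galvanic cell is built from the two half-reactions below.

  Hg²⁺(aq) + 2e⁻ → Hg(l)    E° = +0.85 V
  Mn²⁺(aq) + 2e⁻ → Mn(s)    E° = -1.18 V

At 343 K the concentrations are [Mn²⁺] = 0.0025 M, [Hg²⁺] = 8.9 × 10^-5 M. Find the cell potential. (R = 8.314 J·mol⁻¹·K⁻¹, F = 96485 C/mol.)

The Hg²⁺/Hg couple has the higher reduction potential and acts as the cathode, so E°_cell = +0.85 − (-1.18) = 2.03 V.
Balancing electrons gives n = 2; the reaction quotient is Q = [Mn²⁺]/[Hg²⁺] = 28.1.
E = E° − (RT/nF) ln Q = 2.03 − (8.314×343)/(2×96485) × (3.335) = 2.030 − 0.049 = 1.981 V.

1.98 V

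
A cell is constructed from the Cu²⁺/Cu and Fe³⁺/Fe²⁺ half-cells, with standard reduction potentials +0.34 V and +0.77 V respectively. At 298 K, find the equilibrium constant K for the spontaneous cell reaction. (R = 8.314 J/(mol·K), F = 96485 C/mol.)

E°_cell = +0.77 − (+0.34) = 0.43 V, with n = 2 electrons transferred.
At equilibrium E = 0, so the Nernst equation gives ln K = nFE°/RT = (2)(96485)(0.43)/((8.314)(298)) = 33.49.
K = e^33.49 = 3.5 × 10^14.

3.5 × 10^14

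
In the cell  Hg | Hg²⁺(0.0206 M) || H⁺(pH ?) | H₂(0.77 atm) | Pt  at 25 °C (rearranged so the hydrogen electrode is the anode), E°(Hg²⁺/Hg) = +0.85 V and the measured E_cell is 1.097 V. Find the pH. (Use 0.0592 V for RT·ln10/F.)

pH = 5.07

E°_cell = 0.85 V and n = 2.
log Q = n(E° − E)/0.0592 = 2×(0.85 − 1.097)/0.0592 = -8.345.
With Q = [H⁺]^2 / ([Hg²⁺]·P(H₂)), solving for [H⁺] gives log[H⁺] = -5.072, so pH = 5.07.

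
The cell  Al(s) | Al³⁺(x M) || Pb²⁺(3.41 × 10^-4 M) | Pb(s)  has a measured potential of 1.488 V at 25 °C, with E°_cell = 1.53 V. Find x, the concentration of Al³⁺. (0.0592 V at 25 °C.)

8.5 × 10^-4 M

From the Nernst equation, log Q = n(E° − E)/0.0592 = 6(1.53 − 1.488)/0.0592 = 4.257, so Q = 1.81 × 10^4.
With Q = [Al³⁺]^2/[Pb²⁺]^3 and the known concentrations, [Al³⁺]^2 in the numerator gives [Al³⁺] = 8.5 × 10^-4 M.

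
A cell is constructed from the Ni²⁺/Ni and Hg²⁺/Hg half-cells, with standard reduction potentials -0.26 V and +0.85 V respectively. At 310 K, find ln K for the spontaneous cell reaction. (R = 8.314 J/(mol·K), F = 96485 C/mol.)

E°_cell = +0.85 − (-0.26) = 1.11 V, with n = 2 electrons transferred.
At equilibrium E = 0, so the Nernst equation gives ln K = nFE°/RT = (2)(96485)(1.11)/((8.314)(310)) = 83.11.

ln K = 83.1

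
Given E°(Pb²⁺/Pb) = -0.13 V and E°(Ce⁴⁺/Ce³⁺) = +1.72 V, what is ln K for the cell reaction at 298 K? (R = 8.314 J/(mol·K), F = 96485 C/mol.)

E°_cell = +1.72 − (-0.13) = 1.85 V, with n = 2 electrons transferred.
At equilibrium E = 0, so the Nernst equation gives ln K = nFE°/RT = (2)(96485)(1.85)/((8.314)(298)) = 144.09.

ln K = 144.1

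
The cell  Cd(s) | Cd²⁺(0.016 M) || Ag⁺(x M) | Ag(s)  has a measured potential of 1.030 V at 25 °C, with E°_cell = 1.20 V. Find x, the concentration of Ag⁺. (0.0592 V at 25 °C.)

From the Nernst equation, log Q = n(E° − E)/0.0592 = 2(1.20 − 1.030)/0.0592 = 5.743, so Q = 5.54 × 10^5.
With Q = [Cd²⁺]/[Ag⁺]^2 and the known concentrations, [Ag⁺]^2 in the denominator gives [Ag⁺] = 1.7 × 10^-4 M.

1.7 × 10^-4 M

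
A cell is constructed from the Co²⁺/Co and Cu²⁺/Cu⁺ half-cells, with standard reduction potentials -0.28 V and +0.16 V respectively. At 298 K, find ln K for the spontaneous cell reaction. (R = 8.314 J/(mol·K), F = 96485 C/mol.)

ln K = 34.3

E°_cell = +0.16 − (-0.28) = 0.44 V, with n = 2 electrons transferred.
At equilibrium E = 0, so the Nernst equation gives ln K = nFE°/RT = (2)(96485)(0.44)/((8.314)(298)) = 34.27.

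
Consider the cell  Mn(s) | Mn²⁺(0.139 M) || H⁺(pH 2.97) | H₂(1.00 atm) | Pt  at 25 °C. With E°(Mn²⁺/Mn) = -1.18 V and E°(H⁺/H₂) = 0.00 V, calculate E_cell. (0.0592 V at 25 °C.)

1.03 V

The hydrogen couple is the cathode, so E°_cell = 1.18 V; n = 2.
[H⁺] = 10^(−2.97) = 0.0011 M, and Q = [Mn²⁺]·P(H₂) / [H⁺]^2 = 1.21 × 10^5.
E = E° − (0.0592/2) log Q = 1.18 − (0.0592/2)(5.083) = 1.030 V.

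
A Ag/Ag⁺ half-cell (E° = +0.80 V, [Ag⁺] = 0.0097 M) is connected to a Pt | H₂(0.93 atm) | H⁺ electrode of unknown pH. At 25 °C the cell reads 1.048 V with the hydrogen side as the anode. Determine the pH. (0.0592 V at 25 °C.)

pH = 6.22

E°_cell = 0.80 V and n = 2.
log Q = n(E° − E)/0.0592 = 2×(0.80 − 1.048)/0.0592 = -8.378.
With Q = [H⁺]^2 / ([Ag⁺]^2·P(H₂)), solving for [H⁺] gives log[H⁺] = -6.218, so pH = 6.22.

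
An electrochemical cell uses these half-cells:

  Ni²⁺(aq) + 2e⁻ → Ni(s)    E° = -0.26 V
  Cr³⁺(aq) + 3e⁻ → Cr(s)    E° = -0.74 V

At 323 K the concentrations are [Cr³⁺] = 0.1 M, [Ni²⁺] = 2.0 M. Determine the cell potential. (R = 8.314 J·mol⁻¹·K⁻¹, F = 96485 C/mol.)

0.511 V

The Ni²⁺/Ni couple has the higher reduction potential and acts as the cathode, so E°_cell = -0.26 − (-0.74) = 0.48 V.
Balancing electrons gives n = 6; the reaction quotient is Q = [Cr³⁺]^2/[Ni²⁺]^3 = 0.00125.
E = E° − (RT/nF) ln Q = 0.48 − (8.314×323)/(6×96485) × (-6.685) = 0.480 + 0.031 = 0.511 V.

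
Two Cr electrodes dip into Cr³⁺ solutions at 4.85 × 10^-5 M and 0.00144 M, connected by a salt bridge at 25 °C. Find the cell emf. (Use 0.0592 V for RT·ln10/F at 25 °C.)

Both half-cells are Cr³⁺/Cr, so E°_cell = 0. The concentrated side is the cathode; the cell reaction moves Cr³⁺ from high to low concentration with n = 3.
Q = [Cr³⁺]_dilute/[Cr³⁺]_conc = 4.85 × 10^-5/0.00144 = 0.0337.
E = 0 − (0.0592/3) log Q = −(0.0592/3)(-1.473) = 0.0291 V.

0.029 V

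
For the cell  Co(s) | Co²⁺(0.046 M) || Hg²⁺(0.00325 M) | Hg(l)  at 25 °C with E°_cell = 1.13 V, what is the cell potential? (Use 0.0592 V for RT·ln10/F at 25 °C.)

1.10 V

Balancing electrons gives n = 2; the reaction quotient is Q = [Co²⁺]/[Hg²⁺] = 14.2.
At 25 °C, E = E° − (0.0592/n) log Q = 1.13 − (0.0592/2)(1.151) = 1.130 − 0.034 = 1.096 V.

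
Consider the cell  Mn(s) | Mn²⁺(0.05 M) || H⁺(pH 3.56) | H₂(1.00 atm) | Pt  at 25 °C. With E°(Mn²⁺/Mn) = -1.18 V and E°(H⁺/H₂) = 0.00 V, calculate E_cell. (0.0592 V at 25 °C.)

The hydrogen couple is the cathode, so E°_cell = 1.18 V; n = 2.
[H⁺] = 10^(−3.56) = 2.8 × 10^-4 M, and Q = [Mn²⁺]·P(H₂) / [H⁺]^2 = 6.59 × 10^5.
E = E° − (0.0592/2) log Q = 1.18 − (0.0592/2)(5.819) = 1.008 V.

1.01 V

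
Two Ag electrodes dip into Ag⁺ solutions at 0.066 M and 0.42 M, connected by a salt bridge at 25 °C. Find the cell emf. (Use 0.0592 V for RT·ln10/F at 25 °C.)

Both half-cells are Ag⁺/Ag, so E°_cell = 0. The concentrated side is the cathode; the cell reaction moves Ag⁺ from high to low concentration with n = 1.
Q = [Ag⁺]_dilute/[Ag⁺]_conc = 0.066/0.42 = 0.157.
E = 0 − (0.0592/1) log Q = −(0.0592/1)(-0.804) = 0.0476 V.

0.048 V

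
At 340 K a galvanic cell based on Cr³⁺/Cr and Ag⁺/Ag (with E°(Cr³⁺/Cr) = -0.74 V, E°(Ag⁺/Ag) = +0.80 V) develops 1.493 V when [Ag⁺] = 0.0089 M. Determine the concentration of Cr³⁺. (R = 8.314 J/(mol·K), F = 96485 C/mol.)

From the Nernst equation, ln Q = nF(E° − E)/RT = 3×96485×(1.54 − 1.493)/(8.314×340) = 4.813, so Q = 123.
With Q = [Cr³⁺]/[Ag⁺]^3 and the known concentrations, [Cr³⁺] in the numerator gives [Cr³⁺] = 8.7 × 10^-5 M.

8.7 × 10^-5 M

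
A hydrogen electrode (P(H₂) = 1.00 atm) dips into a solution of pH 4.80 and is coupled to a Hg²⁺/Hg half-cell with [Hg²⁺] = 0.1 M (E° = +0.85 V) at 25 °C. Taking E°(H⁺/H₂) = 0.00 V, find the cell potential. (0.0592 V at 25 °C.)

1.10 V

The Hg²⁺/Hg couple is the cathode, so E°_cell = 0.85 V; n = 2.
[H⁺] = 10^(−4.80) = 1.6 × 10^-5 M, and Q = [H⁺]^2 / ([Hg²⁺]·P(H₂)) = 2.51 × 10^-9.
E = E° − (0.0592/2) log Q = 0.85 − (0.0592/2)(-8.600) = 1.105 V.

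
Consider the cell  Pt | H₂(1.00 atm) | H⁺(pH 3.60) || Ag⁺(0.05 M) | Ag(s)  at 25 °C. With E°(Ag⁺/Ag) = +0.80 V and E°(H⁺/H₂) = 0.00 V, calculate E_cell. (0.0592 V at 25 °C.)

0.94 V

The Ag⁺/Ag couple is the cathode, so E°_cell = 0.80 V; n = 2.
[H⁺] = 10^(−3.60) = 2.5 × 10^-4 M, and Q = [H⁺]^2 / ([Ag⁺]^2·P(H₂)) = 2.52 × 10^-5.
E = E° − (0.0592/2) log Q = 0.80 − (0.0592/2)(-4.598) = 0.936 V.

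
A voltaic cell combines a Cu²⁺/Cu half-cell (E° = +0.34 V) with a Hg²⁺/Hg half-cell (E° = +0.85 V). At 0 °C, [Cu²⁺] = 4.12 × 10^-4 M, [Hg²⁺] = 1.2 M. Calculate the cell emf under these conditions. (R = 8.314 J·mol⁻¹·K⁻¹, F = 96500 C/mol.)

0.604 V

The Hg²⁺/Hg couple has the higher reduction potential and acts as the cathode, so E°_cell = +0.85 − (+0.34) = 0.51 V.
Balancing electrons gives n = 2; the reaction quotient is Q = [Cu²⁺]/[Hg²⁺] = 3.43 × 10^-4.
E = E° − (RT/nF) ln Q = 0.51 − (8.314×273)/(2×96500) × (-7.977) = 0.510 + 0.094 = 0.604 V.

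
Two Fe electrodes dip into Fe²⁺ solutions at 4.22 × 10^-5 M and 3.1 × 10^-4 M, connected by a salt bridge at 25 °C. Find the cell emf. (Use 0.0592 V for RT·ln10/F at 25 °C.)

Both half-cells are Fe²⁺/Fe, so E°_cell = 0. The concentrated side is the cathode; the cell reaction moves Fe²⁺ from high to low concentration with n = 2.
Q = [Fe²⁺]_dilute/[Fe²⁺]_conc = 4.22 × 10^-5/3.1 × 10^-4 = 0.136.
E = 0 − (0.0592/2) log Q = −(0.0592/2)(-0.866) = 0.0256 V.

0.026 V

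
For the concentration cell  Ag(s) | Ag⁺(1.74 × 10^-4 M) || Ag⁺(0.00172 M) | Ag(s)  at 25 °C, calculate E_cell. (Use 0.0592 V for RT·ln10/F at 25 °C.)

0.059 V

Both half-cells are Ag⁺/Ag, so E°_cell = 0. The concentrated side is the cathode; the cell reaction moves Ag⁺ from high to low concentration with n = 1.
Q = [Ag⁺]_dilute/[Ag⁺]_conc = 1.74 × 10^-4/0.00172 = 0.101.
E = 0 − (0.0592/1) log Q = −(0.0592/1)(-0.995) = 0.0589 V.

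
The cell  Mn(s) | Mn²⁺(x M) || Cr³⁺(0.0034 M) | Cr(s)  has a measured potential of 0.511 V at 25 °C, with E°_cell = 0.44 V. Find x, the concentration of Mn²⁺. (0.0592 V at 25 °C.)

From the Nernst equation, log Q = n(E° − E)/0.0592 = 6(0.44 − 0.511)/0.0592 = -7.196, so Q = 6.37 × 10^-8.
With Q = [Mn²⁺]^3/[Cr³⁺]^2 and the known concentrations, [Mn²⁺]^3 in the numerator gives [Mn²⁺] = 9 × 10^-5 M.

9 × 10^-5 M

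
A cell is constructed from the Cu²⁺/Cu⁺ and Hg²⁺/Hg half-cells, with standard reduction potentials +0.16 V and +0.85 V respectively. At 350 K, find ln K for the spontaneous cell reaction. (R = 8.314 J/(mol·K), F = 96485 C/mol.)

E°_cell = +0.85 − (+0.16) = 0.69 V, with n = 2 electrons transferred.
At equilibrium E = 0, so the Nernst equation gives ln K = nFE°/RT = (2)(96485)(0.69)/((8.314)(350)) = 45.76.

ln K = 45.8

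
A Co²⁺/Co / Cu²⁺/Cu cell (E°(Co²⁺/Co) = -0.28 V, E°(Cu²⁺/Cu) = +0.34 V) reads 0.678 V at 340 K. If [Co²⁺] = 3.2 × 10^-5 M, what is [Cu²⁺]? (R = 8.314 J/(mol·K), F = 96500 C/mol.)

From the Nernst equation, ln Q = nF(E° − E)/RT = 2×96500×(0.62 − 0.678)/(8.314×340) = -3.960, so Q = 0.0191.
With Q = [Co²⁺]/[Cu²⁺] and the known concentrations, [Cu²⁺] in the denominator gives [Cu²⁺] = 0.0017 M.

0.0017 M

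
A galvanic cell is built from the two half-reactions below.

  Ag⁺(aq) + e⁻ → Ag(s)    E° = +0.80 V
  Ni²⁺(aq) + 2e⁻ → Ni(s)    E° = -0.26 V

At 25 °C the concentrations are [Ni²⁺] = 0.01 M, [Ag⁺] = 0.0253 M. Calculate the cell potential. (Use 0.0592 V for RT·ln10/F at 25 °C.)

The Ag⁺/Ag couple has the higher reduction potential and acts as the cathode, so E°_cell = +0.80 − (-0.26) = 1.06 V.
Balancing electrons gives n = 2; the reaction quotient is Q = [Ni²⁺]/[Ag⁺]^2 = 15.6.
At 25 °C, E = E° − (0.0592/n) log Q = 1.06 − (0.0592/2)(1.194) = 1.060 − 0.035 = 1.025 V.

1.02 V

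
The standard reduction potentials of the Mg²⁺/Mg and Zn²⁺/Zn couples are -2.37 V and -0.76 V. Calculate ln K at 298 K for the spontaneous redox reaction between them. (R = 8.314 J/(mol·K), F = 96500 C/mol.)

E°_cell = -0.76 − (-2.37) = 1.61 V, with n = 2 electrons transferred.
At equilibrium E = 0, so the Nernst equation gives ln K = nFE°/RT = (2)(96500)(1.61)/((8.314)(298)) = 125.42.

ln K = 125.4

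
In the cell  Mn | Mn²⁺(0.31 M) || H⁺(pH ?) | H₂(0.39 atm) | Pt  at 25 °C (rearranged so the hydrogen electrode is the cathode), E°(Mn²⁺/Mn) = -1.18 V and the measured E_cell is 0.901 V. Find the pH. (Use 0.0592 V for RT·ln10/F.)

E°_cell = 1.18 V and n = 2.
log Q = n(E° − E)/0.0592 = 2×(1.18 − 0.901)/0.0592 = 9.426.
With Q = [Mn²⁺]·P(H₂) / [H⁺]^2, solving for [H⁺] gives log[H⁺] = -5.172, so pH = 5.17.

pH = 5.17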